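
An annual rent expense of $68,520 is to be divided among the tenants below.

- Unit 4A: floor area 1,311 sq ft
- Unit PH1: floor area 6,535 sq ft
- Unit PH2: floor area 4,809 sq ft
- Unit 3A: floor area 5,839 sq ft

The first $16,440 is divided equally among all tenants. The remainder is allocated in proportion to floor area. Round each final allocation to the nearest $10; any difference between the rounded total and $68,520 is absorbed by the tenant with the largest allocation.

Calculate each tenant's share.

Unit 4A: $7,800 | Unit PH1: $22,520 | Unit PH2: $17,650 | Unit 3A: $20,550

$16,440 shared equally gives $4,110 per tenant.
Remainder $52,080 by floor area (total 18,494): Unit 4A 3,691.84 → $3,690; Unit PH1 18,402.88 → $18,400; Unit PH2 13,542.38 → $13,540; Unit 3A 16,442.91 → $16,440.
Rounding difference +$10 on remainder applied to Unit PH1.
Totals: Unit 4A $4,110 + $3,690 = $7,800; Unit PH1 $4,110 + $18,410 = $22,520; Unit PH2 $4,110 + $13,540 = $17,650; Unit 3A $4,110 + $16,440 = $20,550.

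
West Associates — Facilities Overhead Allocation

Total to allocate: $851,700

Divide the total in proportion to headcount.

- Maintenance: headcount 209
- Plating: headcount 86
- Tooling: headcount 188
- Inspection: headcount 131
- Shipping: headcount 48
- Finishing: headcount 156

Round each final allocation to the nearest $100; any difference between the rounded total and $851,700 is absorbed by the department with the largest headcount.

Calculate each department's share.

Sum of headcount: 209 + 86 + 188 + 131 + 48 + 156 = 818.
Unrounded shares: Maintenance 217,610.39; Plating 89,543.03; Tooling 195,745.23; Inspection 136,396.94; Shipping 49,977.51; Finishing 162,426.89.
After rounding ($100): Maintenance $217,600; Plating $89,500; Tooling $195,700; Inspection $136,400; Shipping $50,000; Finishing $162,400. Sum = $851,600.
Difference $851,700 − $851,600 = +$100 applied to largest headcount (Maintenance): Maintenance becomes $217,700.

Maintenance: $217,700 · Plating: $89,500 · Tooling: $195,700 · Inspection: $136,400 · Shipping: $50,000 · Finishing: $162,400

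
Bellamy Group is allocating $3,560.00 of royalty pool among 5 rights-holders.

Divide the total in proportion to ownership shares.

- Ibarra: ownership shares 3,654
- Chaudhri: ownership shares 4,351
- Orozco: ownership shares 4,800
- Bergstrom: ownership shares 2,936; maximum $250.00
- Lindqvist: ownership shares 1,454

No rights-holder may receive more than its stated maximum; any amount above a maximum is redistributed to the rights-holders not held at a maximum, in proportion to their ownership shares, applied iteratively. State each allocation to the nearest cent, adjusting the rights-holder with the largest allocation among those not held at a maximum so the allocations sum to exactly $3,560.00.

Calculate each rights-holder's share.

Total ownership shares = 17,195.
Proportional shares (ignoring caps): Ibarra 756.5129; Chaudhri 900.8177; Orozco 993.7773; Bergstrom 607.8604; Lindqvist 301.0317.
Held at cap: Bergstrom ($250.00); balance $3,310.00 reallocated over remaining ownership shares 14,259.
Redistributed shares: Ibarra 848.2180 → $848.22; Chaudhri 1,010.0154 → $1,010.02; Orozco 1,114.2436 → $1,114.24; Lindqvist 337.5230 → $337.52.

Ibarra: $848.22; Chaudhri: $1,010.02; Orozco: $1,114.24; Bergstrom: $250.00; Lindqvist: $337.52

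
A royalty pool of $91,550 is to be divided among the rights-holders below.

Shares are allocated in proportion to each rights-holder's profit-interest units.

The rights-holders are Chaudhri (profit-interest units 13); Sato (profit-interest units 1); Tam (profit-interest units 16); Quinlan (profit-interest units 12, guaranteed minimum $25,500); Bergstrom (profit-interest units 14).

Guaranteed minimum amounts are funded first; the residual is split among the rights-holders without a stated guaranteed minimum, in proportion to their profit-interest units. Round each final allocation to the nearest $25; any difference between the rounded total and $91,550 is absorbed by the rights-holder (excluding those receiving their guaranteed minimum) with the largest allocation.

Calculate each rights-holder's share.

Guaranteed amounts: Quinlan $25,500. Remaining pool $66,050.
Remaining pool split over remaining profit-interest units 44: Chaudhri 19,514.77 → $19,525; Sato 1,501.14 → $1,500; Tam 24,018.18 → $24,025; Bergstrom 21,015.91 → $21,025.
Rounding difference −$25 applied to Tam → $24,000.

Chaudhri: $19,525; Sato: $1,500; Tam: $24,000; Quinlan: $25,500; Bergstrom: $21,025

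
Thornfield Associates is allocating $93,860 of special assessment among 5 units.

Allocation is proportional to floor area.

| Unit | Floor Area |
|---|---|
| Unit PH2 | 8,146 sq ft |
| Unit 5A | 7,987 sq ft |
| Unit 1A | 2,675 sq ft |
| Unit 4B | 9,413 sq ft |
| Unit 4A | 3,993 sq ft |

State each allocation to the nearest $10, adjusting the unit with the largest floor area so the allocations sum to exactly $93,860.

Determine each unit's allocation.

Floor area total: 8,146 + 7,987 + 2,675 + 9,413 + 3,993 = 32,214.
Proportional shares: Unit PH2 23,734.51; Unit 5A 23,271.24; Unit 1A 7,793.99; Unit 4B 27,426.09; Unit 4A 11,634.16.
At nearest $10: Unit PH2 $23,730; Unit 5A $23,270; Unit 1A $7,790; Unit 4B $27,430; Unit 4A $11,630. Sum = $93,850.
Difference $93,860 − $93,850 = +$10 applied to largest floor area (Unit 4B): Unit 4B becomes $27,440.

Unit PH2: $23,730 | Unit 5A: $23,270 | Unit 1A: $7,790 | Unit 4B: $27,440 | Unit 4A: $11,630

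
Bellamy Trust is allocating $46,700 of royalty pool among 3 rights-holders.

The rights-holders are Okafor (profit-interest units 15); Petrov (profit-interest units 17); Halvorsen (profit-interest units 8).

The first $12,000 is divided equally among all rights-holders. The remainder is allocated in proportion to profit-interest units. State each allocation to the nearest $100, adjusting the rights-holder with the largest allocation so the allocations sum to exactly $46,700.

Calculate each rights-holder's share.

Okafor: $17,000 | Petrov: $18,800 | Halvorsen: $10,900

$12,000 shared equally gives $4,000 per rights-holder.
Remainder $34,700 by profit-interest units (total 40): Okafor 13,012.50 → $13,000; Petrov 14,747.50 → $14,700; Halvorsen 6,940.00 → $6,900.
Rounding difference +$100 on remainder applied to Petrov.
Totals: Okafor $4,000 + $13,000 = $17,000; Petrov $4,000 + $14,800 = $18,800; Halvorsen $4,000 + $6,900 = $10,900.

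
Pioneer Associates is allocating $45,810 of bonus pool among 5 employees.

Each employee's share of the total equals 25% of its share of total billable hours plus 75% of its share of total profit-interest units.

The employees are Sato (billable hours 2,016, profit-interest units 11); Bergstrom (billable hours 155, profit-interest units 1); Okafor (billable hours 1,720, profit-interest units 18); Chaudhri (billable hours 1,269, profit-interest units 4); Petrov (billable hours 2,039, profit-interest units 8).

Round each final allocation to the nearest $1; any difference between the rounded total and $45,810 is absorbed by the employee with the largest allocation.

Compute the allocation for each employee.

Sato: $12,206 · Bergstrom: $1,065 · Okafor: $17,460 · Chaudhri: $5,291 · Petrov: $9,788

Billable hours total 7,199; profit-interest units total 42.
Blended shares (25% billable hours + 75% profit-interest units): Sato 0.2664; Bergstrom 0.0232; Okafor 0.3812; Chaudhri 0.1155; Petrov 0.2137.
Raw shares: Sato 12,205.54; Bergstrom 1,064.62; Okafor 17,460.90; Chaudhri 5,290.93; Petrov 9,788.02.
After rounding ($1): Sato $12,206; Bergstrom $1,065; Okafor $17,461; Chaudhri $5,291; Petrov $9,788. Sum = $45,811.
Difference $45,810 − $45,811 = −$1 applied to largest allocation (Okafor): Okafor becomes $17,460.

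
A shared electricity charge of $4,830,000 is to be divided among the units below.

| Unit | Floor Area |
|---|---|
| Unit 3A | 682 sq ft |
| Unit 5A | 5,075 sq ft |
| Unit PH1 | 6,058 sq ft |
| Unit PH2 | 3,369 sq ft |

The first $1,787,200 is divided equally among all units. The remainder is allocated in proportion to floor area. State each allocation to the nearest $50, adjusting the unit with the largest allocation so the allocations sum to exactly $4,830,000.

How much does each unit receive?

Unit 3A: $583,450 | Unit 5A: $1,463,800 | Unit PH1: $1,660,800 | Unit PH2: $1,121,950

First tranche $1,787,200 split equally: $446,800 each.
Remainder $3,042,800 by floor area (total 15,184): Unit 3A 136,669.49 → $136,650; Unit 5A 1,017,005.40 → $1,017,000; Unit PH1 1,213,993.84 → $1,214,000; Unit PH2 675,131.27 → $675,150.
Totals: Unit 3A $446,800 + $136,650 = $583,450; Unit 5A $446,800 + $1,017,000 = $1,463,800; Unit PH1 $446,800 + $1,214,000 = $1,660,800; Unit PH2 $446,800 + $675,150 = $1,121,950.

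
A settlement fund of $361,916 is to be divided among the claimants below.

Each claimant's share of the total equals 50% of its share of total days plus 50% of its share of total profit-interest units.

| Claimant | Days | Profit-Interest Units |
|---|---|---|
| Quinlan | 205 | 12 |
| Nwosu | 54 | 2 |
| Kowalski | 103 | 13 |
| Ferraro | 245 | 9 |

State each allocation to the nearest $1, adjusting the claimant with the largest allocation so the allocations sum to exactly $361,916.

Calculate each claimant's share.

Days total 607; profit-interest units total 36.
Blended shares (50% days + 50% profit-interest units): Quinlan 0.3355; Nwosu 0.0723; Kowalski 0.2654; Ferraro 0.3268.
Raw shares: Quinlan 121,433.65; Nwosu 26,151.63; Kowalski 96,052.16; Ferraro 118,278.56.
At nearest $1: Quinlan $121,434; Nwosu $26,152; Kowalski $96,052; Ferraro $118,279. Sum = $361,917.
Difference $361,916 − $361,917 = −$1 applied to largest allocation (Quinlan): Quinlan becomes $121,433.

Quinlan: $121,433; Nwosu: $26,152; Kowalski: $96,052; Ferraro: $118,279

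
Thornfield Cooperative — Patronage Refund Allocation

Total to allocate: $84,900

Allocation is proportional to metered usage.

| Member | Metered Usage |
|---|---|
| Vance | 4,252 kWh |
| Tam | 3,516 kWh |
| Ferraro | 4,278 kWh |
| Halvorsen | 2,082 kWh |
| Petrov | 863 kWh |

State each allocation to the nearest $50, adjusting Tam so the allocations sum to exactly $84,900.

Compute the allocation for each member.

Metered usage total: 14,991.
Unrounded shares: Vance 4,252/14,991 × $84,900 = 24,080.77; Tam 3,516/14,991 × $84,900 = 19,912.51; Ferraro 4,278/14,991 × $84,900 = 24,228.02; Halvorsen 2,082/14,991 × $84,900 = 11,791.19; Petrov 863/14,991 × $84,900 = 4,887.51.
After rounding ($50): Vance $24,100; Tam $19,900; Ferraro $24,250; Halvorsen $11,800; Petrov $4,900. Sum = $84,950.
Difference $84,900 − $84,950 = −$50 applied to Tam: Tam becomes $19,850.

Vance: $24,100 | Tam: $19,850 | Ferraro: $24,250 | Halvorsen: $11,800 | Petrov: $4,900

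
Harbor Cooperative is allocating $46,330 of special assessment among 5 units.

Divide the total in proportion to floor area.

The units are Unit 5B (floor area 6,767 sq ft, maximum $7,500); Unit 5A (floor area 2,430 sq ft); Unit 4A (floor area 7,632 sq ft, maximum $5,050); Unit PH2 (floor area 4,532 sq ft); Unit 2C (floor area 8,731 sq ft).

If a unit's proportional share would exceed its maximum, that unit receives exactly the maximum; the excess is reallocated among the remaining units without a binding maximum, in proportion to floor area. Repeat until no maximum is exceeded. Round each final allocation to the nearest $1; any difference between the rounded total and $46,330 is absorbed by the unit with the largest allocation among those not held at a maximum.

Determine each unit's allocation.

Unit 5B: $7,500 · Unit 5A: $5,231 · Unit 4A: $5,050 · Unit PH2: $9,755 · Unit 2C: $18,794

Combined floor area = 30,092.
Proportional shares (ignoring caps): Unit 5B 10,418.55; Unit 5A 3,741.26; Unit 4A 11,750.32; Unit PH2 6,977.52; Unit 2C 13,442.35.
Cap binds for Unit 5B ($7,500), Unit 4A ($5,050); remaining pool $33,780 reallocated over remaining floor area 15,693.
Redistributed shares: Unit 5A 5,230.70 → $5,231; Unit PH2 9,755.37 → $9,755; Unit 2C 18,793.93 → $18,794.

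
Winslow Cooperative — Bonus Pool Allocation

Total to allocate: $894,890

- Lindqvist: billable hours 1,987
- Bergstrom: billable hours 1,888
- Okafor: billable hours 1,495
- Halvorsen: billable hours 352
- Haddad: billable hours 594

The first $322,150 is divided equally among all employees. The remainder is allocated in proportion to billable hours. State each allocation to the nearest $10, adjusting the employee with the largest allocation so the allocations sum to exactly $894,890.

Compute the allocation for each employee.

First tranche $322,150 split equally: $64,430 each.
Remainder $572,740 by billable hours (total 6,316): Lindqvist 180,182.77 → $180,180; Bergstrom 171,205.37 → $171,210; Okafor 135,567.81 → $135,570; Halvorsen 31,919.65 → $31,920; Haddad 53,864.40 → $53,860.
Totals: Lindqvist $64,430 + $180,180 = $244,610; Bergstrom $64,430 + $171,210 = $235,640; Okafor $64,430 + $135,570 = $200,000; Halvorsen $64,430 + $31,920 = $96,350; Haddad $64,430 + $53,860 = $118,290.

Lindqvist: $244,610 | Bergstrom: $235,640 | Okafor: $200,000 | Halvorsen: $96,350 | Haddad: $118,290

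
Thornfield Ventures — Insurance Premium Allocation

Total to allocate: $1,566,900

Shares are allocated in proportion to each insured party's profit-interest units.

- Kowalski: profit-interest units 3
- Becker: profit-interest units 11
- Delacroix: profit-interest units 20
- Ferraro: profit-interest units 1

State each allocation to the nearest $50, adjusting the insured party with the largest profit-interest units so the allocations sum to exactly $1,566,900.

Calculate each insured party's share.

Profit-interest units total: 3 + 11 + 20 + 1 = 35.
Unrounded shares: Kowalski 134,305.71; Becker 492,454.29; Delacroix 895,371.43; Ferraro 44,768.57.
At nearest $50: Kowalski $134,300; Becker $492,450; Delacroix $895,350; Ferraro $44,750. Sum = $1,566,850.
Difference $1,566,900 − $1,566,850 = +$50 applied to largest profit-interest units (Delacroix): Delacroix becomes $895,400.

Kowalski: $134,300 | Becker: $492,450 | Delacroix: $895,400 | Ferraro: $44,750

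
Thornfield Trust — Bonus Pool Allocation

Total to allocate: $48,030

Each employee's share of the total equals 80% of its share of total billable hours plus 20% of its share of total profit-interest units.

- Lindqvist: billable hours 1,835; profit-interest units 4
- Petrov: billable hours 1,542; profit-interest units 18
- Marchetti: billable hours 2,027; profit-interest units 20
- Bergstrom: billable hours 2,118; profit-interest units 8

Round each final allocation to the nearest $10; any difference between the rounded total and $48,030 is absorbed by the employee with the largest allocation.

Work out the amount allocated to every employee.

Billable hours total 7,522; profit-interest units total 50.
Combined weights (80% billable hours + 20% profit-interest units): Lindqvist 0.2112; Petrov 0.2360; Marchetti 0.2956; Bergstrom 0.2573.
Raw shares: Lindqvist 10,142.06; Petrov 11,335.03; Marchetti 14,196.75; Bergstrom 12,356.16.
After rounding ($10): Lindqvist $10,140; Petrov $11,340; Marchetti $14,200; Bergstrom $12,360. Sum = $48,040.
Difference $48,030 − $48,040 = −$10 applied to largest allocation (Marchetti): Marchetti becomes $14,190.

Lindqvist: $10,140 | Petrov: $11,340 | Marchetti: $14,190 | Bergstrom: $12,360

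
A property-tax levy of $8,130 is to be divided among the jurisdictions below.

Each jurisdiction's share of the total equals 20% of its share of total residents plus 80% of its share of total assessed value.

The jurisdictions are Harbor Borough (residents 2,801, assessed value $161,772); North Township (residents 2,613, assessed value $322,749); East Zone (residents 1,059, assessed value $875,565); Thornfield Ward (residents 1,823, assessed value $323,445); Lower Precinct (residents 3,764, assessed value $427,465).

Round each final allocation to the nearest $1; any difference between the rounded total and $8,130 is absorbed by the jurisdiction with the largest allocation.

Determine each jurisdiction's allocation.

Harbor Borough: $876 · North Township: $1,347 · East Zone: $2,840 · Thornfield Ward: $1,242 · Lower Precinct: $1,825

Residents total 12,060; assessed value total 2,110,996.
Blended shares (20% residents + 80% assessed value): Harbor Borough 0.1078; North Township 0.1656; East Zone 0.3494; Thornfield Ward 0.1528; Lower Precinct 0.2244.
Pro-rata amounts: Harbor Borough 876.07; North Township 1,346.69; East Zone 2,840.41; Thornfield Ward 1,242.32; Lower Precinct 1,824.51.
At nearest $1: Harbor Borough $876; North Township $1,347; East Zone $2,840; Thornfield Ward $1,242; Lower Precinct $1,825. Sum = $8,130.
No rounding difference to absorb.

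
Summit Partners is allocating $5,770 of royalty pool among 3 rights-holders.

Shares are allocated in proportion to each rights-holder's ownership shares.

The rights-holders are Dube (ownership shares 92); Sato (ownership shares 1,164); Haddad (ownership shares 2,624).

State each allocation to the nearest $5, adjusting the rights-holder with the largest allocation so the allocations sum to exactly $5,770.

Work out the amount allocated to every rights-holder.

Dube: $135 | Sato: $1,730 | Haddad: $3,905

Total ownership shares = 3,880.
Pro-rata amounts: Dube 92/3,880 × $5,770 = 136.81; Sato 1,164/3,880 × $5,770 = 1,731.00; Haddad 2,624/3,880 × $5,770 = 3,902.19.
Rounded to nearest $5: Dube $135; Sato $1,730; Haddad $3,900. Sum = $5,765.
Difference $5,770 − $5,765 = +$5 applied to largest allocation (Haddad): Haddad becomes $3,905.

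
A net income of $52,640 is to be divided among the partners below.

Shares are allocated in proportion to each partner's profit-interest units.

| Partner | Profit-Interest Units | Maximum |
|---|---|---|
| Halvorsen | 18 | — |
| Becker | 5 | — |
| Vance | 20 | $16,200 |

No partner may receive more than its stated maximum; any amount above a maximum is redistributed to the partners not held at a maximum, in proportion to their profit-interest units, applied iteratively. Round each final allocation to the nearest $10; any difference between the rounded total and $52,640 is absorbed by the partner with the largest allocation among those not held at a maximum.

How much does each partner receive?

Profit-interest units total: 43.
Unconstrained shares: Halvorsen 22,035.35; Becker 6,120.93; Vance 24,483.72.
Held at cap: Vance ($16,200); balance $36,440 reallocated over remaining profit-interest units 23.
Shares after redistribution: Halvorsen 28,518.26 → $28,520; Becker 7,921.74 → $7,920.

Halvorsen: $28,520 | Becker: $7,920 | Vance: $16,200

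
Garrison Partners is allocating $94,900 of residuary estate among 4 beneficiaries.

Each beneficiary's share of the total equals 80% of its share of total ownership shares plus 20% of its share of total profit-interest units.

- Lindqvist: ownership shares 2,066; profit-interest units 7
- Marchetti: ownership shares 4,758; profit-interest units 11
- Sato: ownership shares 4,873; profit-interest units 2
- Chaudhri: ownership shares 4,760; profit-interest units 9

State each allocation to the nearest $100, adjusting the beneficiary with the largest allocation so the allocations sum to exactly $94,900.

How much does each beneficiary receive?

Lindqvist: $14,100 · Marchetti: $29,200 · Sato: $23,800 · Chaudhri: $27,800

Totals — ownership shares 16,457, profit-interest units 29.
Composite weights (80% ownership shares + 20% profit-interest units): Lindqvist 0.1487; Marchetti 0.3072; Sato 0.2507; Chaudhri 0.2935.
Unrounded shares: Lindqvist 14,112.32; Marchetti 29,149.08; Sato 23,789.26; Chaudhri 27,849.34.
Rounded to nearest $100: Lindqvist $14,100; Marchetti $29,100; Sato $23,800; Chaudhri $27,800. Sum = $94,800.
Difference $94,900 − $94,800 = +$100 applied to largest allocation (Marchetti): Marchetti becomes $29,200.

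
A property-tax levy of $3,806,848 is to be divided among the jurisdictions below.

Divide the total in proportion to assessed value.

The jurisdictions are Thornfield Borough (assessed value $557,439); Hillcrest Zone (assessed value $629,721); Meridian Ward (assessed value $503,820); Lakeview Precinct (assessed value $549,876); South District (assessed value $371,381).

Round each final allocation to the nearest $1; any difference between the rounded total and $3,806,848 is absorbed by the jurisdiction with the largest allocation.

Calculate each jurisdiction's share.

Total assessed value = 2,612,237.
Unrounded shares: Thornfield Borough 557,439/2,612,237 × $3,806,848 = 812,363.33; Hillcrest Zone 629,721/2,612,237 × $3,806,848 = 917,700.86; Meridian Ward 503,820/2,612,237 × $3,806,848 = 734,223.64; Lakeview Precinct 549,876/2,612,237 × $3,806,848 = 801,341.67; South District 371,381/2,612,237 × $3,806,848 = 541,218.51.
After rounding ($1): Thornfield Borough $812,363; Hillcrest Zone $917,701; Meridian Ward $734,224; Lakeview Precinct $801,342; South District $541,219. Sum = $3,806,849.
Difference $3,806,848 − $3,806,849 = −$1 applied to largest allocation (Hillcrest Zone): Hillcrest Zone becomes $917,700.

Thornfield Borough: $812,363 · Hillcrest Zone: $917,700 · Meridian Ward: $734,224 · Lakeview Precinct: $801,342 · South District: $541,219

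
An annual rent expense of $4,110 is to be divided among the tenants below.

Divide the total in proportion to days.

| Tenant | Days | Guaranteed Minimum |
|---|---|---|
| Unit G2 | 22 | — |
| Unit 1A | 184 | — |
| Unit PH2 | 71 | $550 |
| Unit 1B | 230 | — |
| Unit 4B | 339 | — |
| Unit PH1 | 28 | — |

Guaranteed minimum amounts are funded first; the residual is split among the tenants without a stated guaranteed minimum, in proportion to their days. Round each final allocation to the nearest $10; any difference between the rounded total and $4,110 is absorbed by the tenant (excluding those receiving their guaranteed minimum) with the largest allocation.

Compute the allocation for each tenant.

Guaranteed amounts: Unit PH2 $550. Remaining pool $3,560.
Remaining pool split over remaining days 803: Unit G2 97.53 → $100; Unit 1A 815.74 → $820; Unit 1B 1,019.68 → $1,020; Unit 4B 1,502.91 → $1,500; Unit PH1 124.13 → $120.

Unit G2: $100 · Unit 1A: $820 · Unit PH2: $550 · Unit 1B: $1,020 · Unit 4B: $1,500 · Unit PH1: $120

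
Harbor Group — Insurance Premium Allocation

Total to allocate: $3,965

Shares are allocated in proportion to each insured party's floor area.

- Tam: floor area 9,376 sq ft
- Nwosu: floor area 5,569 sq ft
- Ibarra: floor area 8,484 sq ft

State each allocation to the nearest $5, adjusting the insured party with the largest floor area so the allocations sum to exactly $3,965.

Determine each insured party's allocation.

Tam: $1,590 | Nwosu: $940 | Ibarra: $1,435

Combined floor area = 23,429.
Pro-rata amounts: Tam 9,376/23,429 × $3,965 = 1,586.74; Nwosu 5,569/23,429 × $3,965 = 942.47; Ibarra 8,484/23,429 × $3,965 = 1,435.79.
Rounded to nearest $5: Tam $1,585; Nwosu $940; Ibarra $1,435. Sum = $3,960.
Difference $3,965 − $3,960 = +$5 applied to largest floor area (Tam): Tam becomes $1,590.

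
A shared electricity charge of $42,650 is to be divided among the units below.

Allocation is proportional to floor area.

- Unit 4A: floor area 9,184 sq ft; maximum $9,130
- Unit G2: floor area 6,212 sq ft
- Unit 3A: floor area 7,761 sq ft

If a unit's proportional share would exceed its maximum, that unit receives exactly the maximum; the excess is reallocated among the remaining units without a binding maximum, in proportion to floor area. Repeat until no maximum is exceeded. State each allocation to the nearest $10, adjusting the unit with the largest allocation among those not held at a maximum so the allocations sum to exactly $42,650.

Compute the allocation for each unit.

Unit 4A: $9,130 · Unit G2: $14,900 · Unit 3A: $18,620

Total floor area = 23,157.
Proportional shares (ignoring caps): Unit 4A 16,914.87; Unit G2 11,441.11; Unit 3A 14,294.02.
Capped: Unit 4A ($9,130); balance $33,520 reallocated over remaining floor area 13,973.
Redistributed shares: Unit G2 14,902.04 → $14,900; Unit 3A 18,617.96 → $18,620.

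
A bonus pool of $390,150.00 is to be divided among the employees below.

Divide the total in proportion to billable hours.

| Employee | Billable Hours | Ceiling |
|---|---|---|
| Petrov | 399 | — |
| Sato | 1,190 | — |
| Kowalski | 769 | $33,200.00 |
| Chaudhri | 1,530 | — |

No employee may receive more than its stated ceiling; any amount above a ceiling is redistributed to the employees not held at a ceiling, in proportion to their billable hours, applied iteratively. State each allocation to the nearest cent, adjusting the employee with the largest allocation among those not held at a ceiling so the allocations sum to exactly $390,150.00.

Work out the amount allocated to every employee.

Petrov: $45,663.05 | Sato: $136,188.04 | Kowalski: $33,200.00 | Chaudhri: $175,098.91

Billable hours total: 3,888.
Proportional shares (ignoring caps): Petrov 40,038.5417; Sato 119,413.1944; Kowalski 77,167.0139; Chaudhri 153,531.2500.
Cap binds for Kowalski ($33,200.00); balance $356,950.00 reallocated over remaining billable hours 3,119.
Remaining shares: Petrov 45,663.0491 → $45,663.05; Sato 136,188.0410 → $136,188.04; Chaudhri 175,098.9099 → $175,098.91.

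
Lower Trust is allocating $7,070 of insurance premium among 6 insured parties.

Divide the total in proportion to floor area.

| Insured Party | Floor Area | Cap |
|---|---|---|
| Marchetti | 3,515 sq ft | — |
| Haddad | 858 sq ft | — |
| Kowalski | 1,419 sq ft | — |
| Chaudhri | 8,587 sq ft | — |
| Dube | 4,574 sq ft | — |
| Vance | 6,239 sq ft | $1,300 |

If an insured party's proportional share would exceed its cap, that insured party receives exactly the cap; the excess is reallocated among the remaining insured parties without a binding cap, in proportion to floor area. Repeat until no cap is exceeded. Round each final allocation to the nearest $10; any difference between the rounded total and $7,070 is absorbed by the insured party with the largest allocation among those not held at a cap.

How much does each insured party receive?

Marchetti: $1,070 | Haddad: $260 | Kowalski: $430 | Chaudhri: $2,620 | Dube: $1,390 | Vance: $1,300

Total floor area = 25,192.
Proportional shares (ignoring caps): Marchetti 986.47; Haddad 240.79; Kowalski 398.23; Chaudhri 2,409.90; Dube 1,283.67; Vance 1,750.94.
Capped: Vance ($1,300); residual $5,770 reallocated over remaining floor area 18,953.
Remaining shares: Marchetti 1,070.10 → $1,070; Haddad 261.21 → $260; Kowalski 432.00 → $430; Chaudhri 2,614.20 → $2,610; Dube 1,392.50 → $1,390.
Rounding difference +$10 applied to Chaudhri → $2,620.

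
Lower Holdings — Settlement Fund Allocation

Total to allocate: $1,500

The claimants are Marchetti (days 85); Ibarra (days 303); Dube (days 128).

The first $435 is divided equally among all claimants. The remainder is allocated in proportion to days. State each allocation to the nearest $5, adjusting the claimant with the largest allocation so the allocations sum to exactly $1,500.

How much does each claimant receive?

$435 shared equally gives $145 per claimant.
Remainder $1,065 by days (total 516): Marchetti 175.44 → $175; Ibarra 625.38 → $625; Dube 264.19 → $265.
Totals: Marchetti $145 + $175 = $320; Ibarra $145 + $625 = $770; Dube $145 + $265 = $410.

Marchetti: $320; Ibarra: $770; Dube: $410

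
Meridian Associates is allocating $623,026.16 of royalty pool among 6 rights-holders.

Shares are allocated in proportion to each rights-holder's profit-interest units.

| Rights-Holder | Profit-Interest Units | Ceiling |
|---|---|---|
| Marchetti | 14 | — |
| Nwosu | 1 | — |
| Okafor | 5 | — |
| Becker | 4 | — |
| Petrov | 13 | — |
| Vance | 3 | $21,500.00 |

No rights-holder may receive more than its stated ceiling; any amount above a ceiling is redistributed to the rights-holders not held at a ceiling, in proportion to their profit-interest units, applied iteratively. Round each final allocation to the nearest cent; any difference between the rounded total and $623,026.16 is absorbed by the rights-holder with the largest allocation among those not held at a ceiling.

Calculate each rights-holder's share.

Marchetti: $227,604.49; Nwosu: $16,257.46; Okafor: $81,287.32; Becker: $65,029.86; Petrov: $211,347.03; Vance: $21,500.00

Sum of profit-interest units: 40.
Pro-rata shares before constraints: Marchetti 218,059.1560; Nwosu 15,575.6540; Okafor 77,878.2700; Becker 62,302.6160; Petrov 202,483.5020; Vance 46,726.9620.
Held at cap: Vance ($21,500.00); balance $601,526.16 reallocated over remaining profit-interest units 37.
Redistributed shares: Marchetti 227,604.4930 → $227,604.49; Nwosu 16,257.4638 → $16,257.46; Okafor 81,287.3189 → $81,287.32; Becker 65,029.8551 → $65,029.86; Petrov 211,347.0292 → $211,347.03.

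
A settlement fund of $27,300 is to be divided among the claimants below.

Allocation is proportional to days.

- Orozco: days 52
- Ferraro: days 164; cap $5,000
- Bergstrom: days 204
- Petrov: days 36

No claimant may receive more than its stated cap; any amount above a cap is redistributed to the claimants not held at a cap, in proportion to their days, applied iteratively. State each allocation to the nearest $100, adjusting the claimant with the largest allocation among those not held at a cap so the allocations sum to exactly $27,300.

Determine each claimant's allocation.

Orozco: $4,000; Ferraro: $5,000; Bergstrom: $15,600; Petrov: $2,700

Days total: 456.
Proportional shares (ignoring caps): Orozco 3,113.16; Ferraro 9,818.42; Bergstrom 12,213.16; Petrov 2,155.26.
Held at cap: Ferraro ($5,000); balance $22,300 reallocated over remaining days 292.
Remaining shares: Orozco 3,971.23 → $4,000; Bergstrom 15,579.45 → $15,600; Petrov 2,749.32 → $2,700.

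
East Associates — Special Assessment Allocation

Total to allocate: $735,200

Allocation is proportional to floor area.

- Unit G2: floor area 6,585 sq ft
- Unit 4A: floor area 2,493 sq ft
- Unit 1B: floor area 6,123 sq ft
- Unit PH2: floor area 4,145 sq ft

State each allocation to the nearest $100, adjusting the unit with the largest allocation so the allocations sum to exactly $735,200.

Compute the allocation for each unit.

Unit G2: $250,300 · Unit 4A: $94,700 · Unit 1B: $232,700 · Unit PH2: $157,500

Combined floor area = 19,346.
Pro-rata amounts: Unit G2 6,585/19,346 × $735,200 = 250,247.70; Unit 4A 2,493/19,346 × $735,200 = 94,740.70; Unit 1B 6,123/19,346 × $735,200 = 232,690.46; Unit PH2 4,145/19,346 × $735,200 = 157,521.14.
After rounding ($100): Unit G2 $250,200; Unit 4A $94,700; Unit 1B $232,700; Unit PH2 $157,500. Sum = $735,100.
Difference $735,200 − $735,100 = +$100 applied to largest allocation (Unit G2): Unit G2 becomes $250,300.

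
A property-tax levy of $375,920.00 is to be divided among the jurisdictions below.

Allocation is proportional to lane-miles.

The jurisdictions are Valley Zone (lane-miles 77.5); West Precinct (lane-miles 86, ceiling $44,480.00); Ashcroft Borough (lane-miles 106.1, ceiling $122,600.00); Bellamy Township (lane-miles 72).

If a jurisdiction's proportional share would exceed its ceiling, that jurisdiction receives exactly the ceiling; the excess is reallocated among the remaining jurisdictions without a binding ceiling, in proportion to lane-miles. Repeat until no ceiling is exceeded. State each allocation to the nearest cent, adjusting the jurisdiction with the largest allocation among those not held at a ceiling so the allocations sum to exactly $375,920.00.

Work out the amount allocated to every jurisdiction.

Valley Zone: $108,261.54; West Precinct: $44,480.00; Ashcroft Borough: $122,600.00; Bellamy Township: $100,578.46

Total lane-miles = 341.6.
Pro-rata shares before constraints: Valley Zone 85,286.2998; West Precinct 94,640.2810; Ashcroft Borough 116,759.6956; Bellamy Township 79,233.7237.
Held at cap: West Precinct ($44,480.00); balance $331,440.00 reallocated over remaining lane-miles 255.6.
Held at cap: Ashcroft Borough ($122,600.00); balance $208,840.00 reallocated over remaining lane-miles 149.5.
Shares after redistribution: Valley Zone 108,261.5385 → $108,261.54; Bellamy Township 100,578.4615 → $100,578.46.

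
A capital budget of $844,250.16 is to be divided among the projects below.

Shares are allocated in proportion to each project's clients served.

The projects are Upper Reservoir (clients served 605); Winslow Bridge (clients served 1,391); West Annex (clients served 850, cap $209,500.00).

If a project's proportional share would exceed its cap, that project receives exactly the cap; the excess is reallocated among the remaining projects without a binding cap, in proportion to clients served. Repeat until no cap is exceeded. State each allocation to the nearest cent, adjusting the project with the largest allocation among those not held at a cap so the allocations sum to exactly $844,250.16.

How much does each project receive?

Upper Reservoir: $192,396.72; Winslow Bridge: $442,353.44; West Annex: $209,500.00

Total clients served = 2,846.
Pro-rata shares before constraints: Upper Reservoir 179,469.9040; Winslow Bridge 412,632.4570; West Annex 252,147.7990.
Capped: West Annex ($209,500.00); residual $634,750.16 reallocated over remaining clients served 1,996.
Redistributed shares: Upper Reservoir 192,396.7168 → $192,396.72; Winslow Bridge 442,353.4432 → $442,353.44.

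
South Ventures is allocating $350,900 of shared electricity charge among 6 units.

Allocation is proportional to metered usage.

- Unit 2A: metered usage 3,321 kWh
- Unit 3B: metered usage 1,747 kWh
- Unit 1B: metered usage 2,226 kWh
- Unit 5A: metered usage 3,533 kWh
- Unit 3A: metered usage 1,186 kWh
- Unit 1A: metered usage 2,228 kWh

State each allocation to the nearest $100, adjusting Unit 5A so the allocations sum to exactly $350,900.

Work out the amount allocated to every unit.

Unit 2A: $81,800 · Unit 3B: $43,000 · Unit 1B: $54,800 · Unit 5A: $87,200 · Unit 3A: $29,200 · Unit 1A: $54,900

Sum of metered usage: 14,241.
Unrounded shares: Unit 2A 3,321/14,241 × $350,900 = 81,829.85; Unit 3B 1,747/14,241 × $350,900 = 43,046.30; Unit 1B 2,226/14,241 × $350,900 = 54,848.92; Unit 5A 3,533/14,241 × $350,900 = 87,053.56; Unit 3A 1,186/14,241 × $350,900 = 29,223.19; Unit 1A 2,228/14,241 × $350,900 = 54,898.20.
At nearest $100: Unit 2A $81,800; Unit 3B $43,000; Unit 1B $54,800; Unit 5A $87,100; Unit 3A $29,200; Unit 1A $54,900. Sum = $350,800.
Difference $350,900 − $350,800 = +$100 applied to Unit 5A: Unit 5A becomes $87,200.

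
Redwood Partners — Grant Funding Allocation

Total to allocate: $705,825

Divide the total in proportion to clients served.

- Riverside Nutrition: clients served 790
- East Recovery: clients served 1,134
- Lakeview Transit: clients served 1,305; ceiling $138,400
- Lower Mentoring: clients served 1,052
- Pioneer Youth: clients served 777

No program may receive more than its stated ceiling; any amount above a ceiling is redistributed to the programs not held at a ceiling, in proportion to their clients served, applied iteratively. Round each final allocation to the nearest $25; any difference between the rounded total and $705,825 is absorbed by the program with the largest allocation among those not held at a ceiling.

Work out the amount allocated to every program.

Riverside Nutrition: $119,450 · East Recovery: $171,450 · Lakeview Transit: $138,400 · Lower Mentoring: $159,050 · Pioneer Youth: $117,475

Sum of clients served: 5,058.
Unconstrained shares: Riverside Nutrition 110,241.55; East Recovery 158,245.46; Lakeview Transit 182,107.87; Lower Mentoring 146,802.67; Pioneer Youth 108,427.45.
Capped: Lakeview Transit ($138,400); remaining pool $567,425 reallocated over remaining clients served 3,753.
Shares after redistribution: Riverside Nutrition 119,441.98 → $119,450; East Recovery 171,452.16 → $171,450; Lower Mentoring 159,054.38 → $159,050; Pioneer Youth 117,476.48 → $117,475.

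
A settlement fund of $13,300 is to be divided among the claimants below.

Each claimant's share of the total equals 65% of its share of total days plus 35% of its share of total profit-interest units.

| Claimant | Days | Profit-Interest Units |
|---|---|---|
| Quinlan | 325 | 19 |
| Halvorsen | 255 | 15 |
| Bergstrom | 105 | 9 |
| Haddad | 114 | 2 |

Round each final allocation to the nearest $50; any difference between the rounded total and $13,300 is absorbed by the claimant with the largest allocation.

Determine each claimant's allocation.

Quinlan: $5,500; Halvorsen: $4,300; Bergstrom: $2,050; Haddad: $1,450

Totals — days 799, profit-interest units 45.
Composite weights (65% days + 35% profit-interest units): Quinlan 0.4122; Halvorsen 0.3241; Bergstrom 0.1554; Haddad 0.1083.
Unrounded shares: Quinlan 5,481.87; Halvorsen 4,310.71; Bergstrom 2,067.08; Haddad 1,440.34.
Rounded to nearest $50: Quinlan $5,500; Halvorsen $4,300; Bergstrom $2,050; Haddad $1,450. Sum = $13,300.
Sum already equals the total — no adjustment.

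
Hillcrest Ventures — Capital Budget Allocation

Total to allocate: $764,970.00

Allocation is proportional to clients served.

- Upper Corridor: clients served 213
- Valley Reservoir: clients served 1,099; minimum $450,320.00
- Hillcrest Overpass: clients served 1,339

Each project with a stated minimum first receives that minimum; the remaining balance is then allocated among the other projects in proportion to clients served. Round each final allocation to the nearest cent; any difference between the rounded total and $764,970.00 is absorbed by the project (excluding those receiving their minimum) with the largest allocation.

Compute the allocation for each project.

Fund the minimums — Valley Reservoir $450,320.00. Balance $314,650.00.
Balance split over remaining clients served 1,552: Upper Corridor 43,183.2796 → $43,183.28; Hillcrest Overpass 271,466.7204 → $271,466.72.

Upper Corridor: $43,183.28; Valley Reservoir: $450,320.00; Hillcrest Overpass: $271,466.72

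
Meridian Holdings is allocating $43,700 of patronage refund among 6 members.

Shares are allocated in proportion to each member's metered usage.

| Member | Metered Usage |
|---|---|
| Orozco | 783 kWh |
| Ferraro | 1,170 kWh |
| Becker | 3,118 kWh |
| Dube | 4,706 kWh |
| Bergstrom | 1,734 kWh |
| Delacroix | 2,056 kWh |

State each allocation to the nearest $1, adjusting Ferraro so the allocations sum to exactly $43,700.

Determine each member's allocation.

Total metered usage = 13,567.
Raw shares: Orozco 783/13,567 × $43,700 = 2,522.08; Ferraro 1,170/13,567 × $43,700 = 3,768.63; Becker 3,118/13,567 × $43,700 = 10,043.24; Dube 4,706/13,567 × $43,700 = 15,158.27; Bergstrom 1,734/13,567 × $43,700 = 5,585.30; Delacroix 2,056/13,567 × $43,700 = 6,622.48.
At nearest $1: Orozco $2,522; Ferraro $3,769; Becker $10,043; Dube $15,158; Bergstrom $5,585; Delacroix $6,622. Sum = $43,699.
Difference $43,700 − $43,699 = +$1 applied to Ferraro: Ferraro becomes $3,770.

Orozco: $2,522; Ferraro: $3,770; Becker: $10,043; Dube: $15,158; Bergstrom: $5,585; Delacroix: $6,622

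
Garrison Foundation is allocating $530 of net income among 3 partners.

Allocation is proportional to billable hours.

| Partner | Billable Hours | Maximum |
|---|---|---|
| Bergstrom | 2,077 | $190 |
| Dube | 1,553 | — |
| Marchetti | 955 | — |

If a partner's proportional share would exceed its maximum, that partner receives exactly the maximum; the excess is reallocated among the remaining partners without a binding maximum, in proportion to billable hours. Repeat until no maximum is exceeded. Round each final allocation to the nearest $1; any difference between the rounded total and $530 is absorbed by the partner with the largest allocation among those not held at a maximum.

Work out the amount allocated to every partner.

Bergstrom: $190 · Dube: $211 · Marchetti: $129

Combined billable hours = 4,585.
Unconstrained shares: Bergstrom 240.09; Dube 179.52; Marchetti 110.39.
Held at cap: Bergstrom ($190); remaining pool $340 reallocated over remaining billable hours 2,508.
Redistributed shares: Dube 210.53 → $211; Marchetti 129.47 → $129.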